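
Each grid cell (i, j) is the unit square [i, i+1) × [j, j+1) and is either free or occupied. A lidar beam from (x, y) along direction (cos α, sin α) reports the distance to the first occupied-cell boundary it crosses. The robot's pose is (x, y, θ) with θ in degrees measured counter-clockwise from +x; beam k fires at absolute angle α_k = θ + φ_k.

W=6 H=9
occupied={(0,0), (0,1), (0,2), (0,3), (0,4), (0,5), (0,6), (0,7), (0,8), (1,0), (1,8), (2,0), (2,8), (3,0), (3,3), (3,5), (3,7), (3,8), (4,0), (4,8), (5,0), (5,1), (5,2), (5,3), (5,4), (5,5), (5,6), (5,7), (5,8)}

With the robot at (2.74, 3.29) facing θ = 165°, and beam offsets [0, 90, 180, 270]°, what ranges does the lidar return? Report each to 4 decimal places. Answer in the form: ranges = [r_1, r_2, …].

ranges = [1.8014, 2.3708, 0.2692, 1.7703]

beam 1: φ=0°, α=165°
  dir = (cos 165°, sin 165°) = (-0.9659, 0.2588); from cell (2,3)
  next x-line at t=0.7661, next y-line at t=2.7432; Δt_x=1.0353, Δt_y=3.8637
    x: enter (1,3) at t=0.7661
    x: enter (0,3) at t=1.8014 ← occupied
  → r_1 = 1.8014
beam 2: φ=90°, α=255°
  dir = (cos 255°, sin 255°) = (-0.2588, -0.9659); from cell (2,3)
  next x-line at t=2.8591, next y-line at t=0.3002; Δt_x=3.8637, Δt_y=1.0353
    y: enter (2,2) at t=0.3002
    y: enter (2,1) at t=1.3355
    y: enter (2,0) at t=2.3708 ← occupied
  → r_2 = 2.3708
beam 3: φ=180°, α=345°
  dir = (cos 345°, sin 345°) = (0.9659, -0.2588); from cell (2,3)
  next x-line at t=0.2692, next y-line at t=1.1205; Δt_x=1.0353, Δt_y=3.8637
    x: enter (3,3) at t=0.2692 ← occupied
  → r_3 = 0.2692
beam 4: φ=270°, α=75°
  dir = (cos 75°, sin 75°) = (0.2588, 0.9659); from cell (2,3)
  next x-line at t=1.0046, next y-line at t=0.7350; Δt_x=3.8637, Δt_y=1.0353
    y: enter (2,4) at t=0.7350
    x: enter (3,4) at t=1.0046
    y: enter (3,5) at t=1.7703 ← occupied
  → r_4 = 1.7703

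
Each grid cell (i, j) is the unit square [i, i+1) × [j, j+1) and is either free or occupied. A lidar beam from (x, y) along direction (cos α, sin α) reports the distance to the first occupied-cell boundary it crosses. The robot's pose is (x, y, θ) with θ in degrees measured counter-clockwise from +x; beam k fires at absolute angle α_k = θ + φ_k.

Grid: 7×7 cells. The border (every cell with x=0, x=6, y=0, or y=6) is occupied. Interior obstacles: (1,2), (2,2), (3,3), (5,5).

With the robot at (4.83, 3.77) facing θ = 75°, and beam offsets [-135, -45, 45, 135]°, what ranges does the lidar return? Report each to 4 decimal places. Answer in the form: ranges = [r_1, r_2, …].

ranges = [2.3400, 1.3510, 2.5750, 0.9584]

beam 1: φ=-135°, α=300°
  direction (0.5000, -0.8660); cell (4,3); t to first gridline: x 0.3400, y 0.8891 (then +2.0000 / +1.1547)
    (5,3) via x @ 0.3400
    (5,2) via y @ 0.8891
    (5,1) via y @ 2.0438
    (6,1) via x @ 2.3400  # hit
  → r_1 = 2.3400
beam 2: φ=-45°, α=30°
  direction (0.8660, 0.5000); cell (4,3); t to first gridline: x 0.1963, y 0.4600 (then +1.1547 / +2.0000)
    (5,3) via x @ 0.1963
    (5,4) via y @ 0.4600
    (6,4) via x @ 1.3510  # hit
  → r_2 = 1.3510
beam 3: φ=45°, α=120°
  direction (-0.5000, 0.8660); cell (4,3); t to first gridline: x 1.6600, y 0.2656 (then +2.0000 / +1.1547)
    (4,4) via y @ 0.2656
    (4,5) via y @ 1.4203
    (3,5) via x @ 1.6600
    (3,6) via y @ 2.5750  # hit
  → r_3 = 2.5750
beam 4: φ=135°, α=210°
  direction (-0.8660, -0.5000); cell (4,3); t to first gridline: x 0.9584, y 1.5400 (then +1.1547 / +2.0000)
    (3,3) via x @ 0.9584  # hit
  → r_4 = 0.9584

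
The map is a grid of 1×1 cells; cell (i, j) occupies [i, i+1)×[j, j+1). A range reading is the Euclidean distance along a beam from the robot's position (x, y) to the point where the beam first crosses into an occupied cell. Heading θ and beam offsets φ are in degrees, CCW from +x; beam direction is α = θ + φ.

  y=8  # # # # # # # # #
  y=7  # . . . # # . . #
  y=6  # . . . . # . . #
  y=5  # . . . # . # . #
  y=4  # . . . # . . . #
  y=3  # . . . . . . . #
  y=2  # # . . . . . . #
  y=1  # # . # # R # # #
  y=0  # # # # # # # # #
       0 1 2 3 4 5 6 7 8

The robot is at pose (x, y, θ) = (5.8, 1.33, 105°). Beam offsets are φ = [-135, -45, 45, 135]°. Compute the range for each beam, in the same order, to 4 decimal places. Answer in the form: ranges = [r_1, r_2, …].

ranges = [0.2309, 0.4000, 0.9238, 0.3811]

beam 1: φ=-135°, α=330°
  d=(0.8660,-0.5000)  start (5,1)  tX=0.2309 tY=0.6600  stride 1/|dx|=1.1547 1/|dy|=2.0000
    cross x-line → (6,1), t=0.2309 (wall)
  → r_1 = 0.2309
beam 2: φ=-45°, α=60°
  d=(0.5000,0.8660)  start (5,1)  tX=0.4000 tY=0.7736  stride 1/|dx|=2.0000 1/|dy|=1.1547
    cross x-line → (6,1), t=0.4000 (wall)
  → r_2 = 0.4000
beam 3: φ=45°, α=150°
  d=(-0.8660,0.5000)  start (5,1)  tX=0.9238 tY=1.3400  stride 1/|dx|=1.1547 1/|dy|=2.0000
    cross x-line → (4,1), t=0.9238 (wall)
  → r_3 = 0.9238
beam 4: φ=135°, α=240°
  d=(-0.5000,-0.8660)  start (5,1)  tX=1.6000 tY=0.3811  stride 1/|dx|=2.0000 1/|dy|=1.1547
    cross y-line → (5,0), t=0.3811 (wall)
  → r_4 = 0.3811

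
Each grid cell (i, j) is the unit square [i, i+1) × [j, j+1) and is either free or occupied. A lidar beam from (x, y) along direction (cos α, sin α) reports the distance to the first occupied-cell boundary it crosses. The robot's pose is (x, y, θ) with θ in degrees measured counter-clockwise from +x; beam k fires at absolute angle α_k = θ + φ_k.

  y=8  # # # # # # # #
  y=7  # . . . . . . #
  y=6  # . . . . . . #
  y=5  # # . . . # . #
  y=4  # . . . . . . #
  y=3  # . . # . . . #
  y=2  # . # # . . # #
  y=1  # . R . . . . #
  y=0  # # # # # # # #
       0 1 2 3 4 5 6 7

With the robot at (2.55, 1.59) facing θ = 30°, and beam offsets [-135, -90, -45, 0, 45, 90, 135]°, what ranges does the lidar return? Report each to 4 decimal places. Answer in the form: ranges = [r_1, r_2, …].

beam 1: φ=-135°, α=255°
  d=(-0.2588,-0.9659)  start (2,1)  tX=2.1250 tY=0.6108  stride 1/|dx|=3.8637 1/|dy|=1.0353
    cross y-line → (2,0), t=0.6108 (wall)
  → r_1 = 0.6108
beam 2: φ=-90°, α=300°
  d=(0.5000,-0.8660)  start (2,1)  tX=0.9000 tY=0.6813  stride 1/|dx|=2.0000 1/|dy|=1.1547
    cross y-line → (2,0), t=0.6813 (wall)
  → r_2 = 0.6813
beam 3: φ=-45°, α=345°
  d=(0.9659,-0.2588)  start (2,1)  tX=0.4659 tY=2.2796  stride 1/|dx|=1.0353 1/|dy|=3.8637
    cross x-line → (3,1), t=0.4659
    cross x-line → (4,1), t=1.5012
    cross y-line → (4,0), t=2.2796 (wall)
  → r_3 = 2.2796
beam 4: φ=0°, α=30°
  d=(0.8660,0.5000)  start (2,1)  tX=0.5196 tY=0.8200  stride 1/|dx|=1.1547 1/|dy|=2.0000
    cross x-line → (3,1), t=0.5196
    cross y-line → (3,2), t=0.8200 (wall)
  → r_4 = 0.8200
beam 5: φ=45°, α=75°
  d=(0.2588,0.9659)  start (2,1)  tX=1.7387 tY=0.4245  stride 1/|dx|=3.8637 1/|dy|=1.0353
    cross y-line → (2,2), t=0.4245 (wall)
  → r_5 = 0.4245
beam 6: φ=90°, α=120°
  d=(-0.5000,0.8660)  start (2,1)  tX=1.1000 tY=0.4734  stride 1/|dx|=2.0000 1/|dy|=1.1547
    cross y-line → (2,2), t=0.4734 (wall)
  → r_6 = 0.4734
beam 7: φ=135°, α=165°
  d=(-0.9659,0.2588)  start (2,1)  tX=0.5694 tY=1.5841  stride 1/|dx|=1.0353 1/|dy|=3.8637
    cross x-line → (1,1), t=0.5694
    cross y-line → (1,2), t=1.5841
    cross x-line → (0,2), t=1.6047 (wall)
  → r_7 = 1.6047

ranges = [0.6108, 0.6813, 2.2796, 0.8200, 0.4245, 0.4734, 1.6047]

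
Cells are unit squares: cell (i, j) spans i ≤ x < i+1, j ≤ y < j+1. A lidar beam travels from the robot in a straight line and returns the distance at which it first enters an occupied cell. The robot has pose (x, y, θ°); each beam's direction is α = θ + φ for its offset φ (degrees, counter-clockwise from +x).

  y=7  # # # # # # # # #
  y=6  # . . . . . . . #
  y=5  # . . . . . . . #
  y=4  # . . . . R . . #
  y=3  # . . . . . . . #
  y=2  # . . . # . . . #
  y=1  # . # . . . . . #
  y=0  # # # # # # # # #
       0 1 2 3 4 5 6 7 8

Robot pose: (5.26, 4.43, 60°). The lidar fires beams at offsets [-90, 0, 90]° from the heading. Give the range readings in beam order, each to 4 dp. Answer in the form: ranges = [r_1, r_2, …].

beam 1: φ=-90°, α=330°
  d=(0.8660,-0.5000)  start (5,4)  tX=0.8545 tY=0.8600  stride 1/|dx|=1.1547 1/|dy|=2.0000
    cross x-line → (6,4), t=0.8545
    cross y-line → (6,3), t=0.8600
    cross x-line → (7,3), t=2.0092
    cross y-line → (7,2), t=2.8600
    cross x-line → (8,2), t=3.1639 (wall)
  → r_1 = 3.1639
beam 2: φ=0°, α=60°
  d=(0.5000,0.8660)  start (5,4)  tX=1.4800 tY=0.6582  stride 1/|dx|=2.0000 1/|dy|=1.1547
    cross y-line → (5,5), t=0.6582
    cross x-line → (6,5), t=1.4800
    cross y-line → (6,6), t=1.8129
    cross y-line → (6,7), t=2.9676 (wall)
  → r_2 = 2.9676
beam 3: φ=90°, α=150°
  d=(-0.8660,0.5000)  start (5,4)  tX=0.3002 tY=1.1400  stride 1/|dx|=1.1547 1/|dy|=2.0000
    cross x-line → (4,4), t=0.3002
    cross y-line → (4,5), t=1.1400
    cross x-line → (3,5), t=1.4549
    cross x-line → (2,5), t=2.6096
    cross y-line → (2,6), t=3.1400
    cross x-line → (1,6), t=3.7643
    cross x-line → (0,6), t=4.9190 (wall)
  → r_3 = 4.9190

ranges = [3.1639, 2.9676, 4.9190]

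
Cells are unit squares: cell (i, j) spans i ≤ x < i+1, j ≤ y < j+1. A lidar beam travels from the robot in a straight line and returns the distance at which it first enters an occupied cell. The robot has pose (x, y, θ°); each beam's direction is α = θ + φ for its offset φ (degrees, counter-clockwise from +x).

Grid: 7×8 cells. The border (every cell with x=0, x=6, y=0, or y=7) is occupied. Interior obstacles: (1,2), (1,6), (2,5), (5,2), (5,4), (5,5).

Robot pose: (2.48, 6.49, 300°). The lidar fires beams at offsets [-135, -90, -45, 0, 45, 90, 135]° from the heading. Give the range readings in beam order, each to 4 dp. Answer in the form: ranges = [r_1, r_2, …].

beam 1: φ=-135°, α=165°
  dir = (cos 165°, sin 165°) = (-0.9659, 0.2588); from cell (2,6)
  next x-line at t=0.4969, next y-line at t=1.9705; Δt_x=1.0353, Δt_y=3.8637
    x: enter (1,6) at t=0.4969 ← occupied
  → r_1 = 0.4969
beam 2: φ=-90°, α=210°
  dir = (cos 210°, sin 210°) = (-0.8660, -0.5000); from cell (2,6)
  next x-line at t=0.5543, next y-line at t=0.9800; Δt_x=1.1547, Δt_y=2.0000
    x: enter (1,6) at t=0.5543 ← occupied
  → r_2 = 0.5543
beam 3: φ=-45°, α=255°
  dir = (cos 255°, sin 255°) = (-0.2588, -0.9659); from cell (2,6)
  next x-line at t=1.8546, next y-line at t=0.5073; Δt_x=3.8637, Δt_y=1.0353
    y: enter (2,5) at t=0.5073 ← occupied
  → r_3 = 0.5073
beam 4: φ=0°, α=300°
  dir = (cos 300°, sin 300°) = (0.5000, -0.8660); from cell (2,6)
  next x-line at t=1.0400, next y-line at t=0.5658; Δt_x=2.0000, Δt_y=1.1547
    y: enter (2,5) at t=0.5658 ← occupied
  → r_4 = 0.5658
beam 5: φ=45°, α=345°
  dir = (cos 345°, sin 345°) = (0.9659, -0.2588); from cell (2,6)
  next x-line at t=0.5383, next y-line at t=1.8932; Δt_x=1.0353, Δt_y=3.8637
    x: enter (3,6) at t=0.5383
    x: enter (4,6) at t=1.5736
    y: enter (4,5) at t=1.8932
    x: enter (5,5) at t=2.6089 ← occupied
  → r_5 = 2.6089
beam 6: φ=90°, α=30°
  dir = (cos 30°, sin 30°) = (0.8660, 0.5000); from cell (2,6)
  next x-line at t=0.6004, next y-line at t=1.0200; Δt_x=1.1547, Δt_y=2.0000
    x: enter (3,6) at t=0.6004
    y: enter (3,7) at t=1.0200 ← occupied
  → r_6 = 1.0200
beam 7: φ=135°, α=75°
  dir = (cos 75°, sin 75°) = (0.2588, 0.9659); from cell (2,6)
  next x-line at t=2.0091, next y-line at t=0.5280; Δt_x=3.8637, Δt_y=1.0353
    y: enter (2,7) at t=0.5280 ← occupied
  → r_7 = 0.5280

ranges = [0.4969, 0.5543, 0.5073, 0.5658, 2.6089, 1.0200, 0.5280]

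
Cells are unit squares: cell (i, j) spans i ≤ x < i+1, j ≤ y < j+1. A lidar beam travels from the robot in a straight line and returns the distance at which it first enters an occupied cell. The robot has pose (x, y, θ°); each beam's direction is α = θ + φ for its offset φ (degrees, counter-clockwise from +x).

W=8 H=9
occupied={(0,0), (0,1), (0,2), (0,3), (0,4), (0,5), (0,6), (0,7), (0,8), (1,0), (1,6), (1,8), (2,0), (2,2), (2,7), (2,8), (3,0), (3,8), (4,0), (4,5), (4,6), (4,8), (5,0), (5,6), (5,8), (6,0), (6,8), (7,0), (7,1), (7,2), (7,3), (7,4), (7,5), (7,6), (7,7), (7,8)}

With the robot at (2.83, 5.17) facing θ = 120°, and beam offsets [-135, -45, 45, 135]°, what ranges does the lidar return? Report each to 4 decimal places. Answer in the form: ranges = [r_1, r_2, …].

beam 1: φ=-135°, α=345°
  dir = (cos 345°, sin 345°) = (0.9659, -0.2588); from cell (2,5)
  next x-line at t=0.1760, next y-line at t=0.6568; Δt_x=1.0353, Δt_y=3.8637
    x: enter (3,5) at t=0.1760
    y: enter (3,4) at t=0.6568
    x: enter (4,4) at t=1.2113
    x: enter (5,4) at t=2.2465
    x: enter (6,4) at t=3.2818
    x: enter (7,4) at t=4.3171 ← occupied
  → r_1 = 4.3171
beam 2: φ=-45°, α=75°
  dir = (cos 75°, sin 75°) = (0.2588, 0.9659); from cell (2,5)
  next x-line at t=0.6568, next y-line at t=0.8593; Δt_x=3.8637, Δt_y=1.0353
    x: enter (3,5) at t=0.6568
    y: enter (3,6) at t=0.8593
    y: enter (3,7) at t=1.8946
    y: enter (3,8) at t=2.9298 ← occupied
  → r_2 = 2.9298
beam 3: φ=45°, α=165°
  dir = (cos 165°, sin 165°) = (-0.9659, 0.2588); from cell (2,5)
  next x-line at t=0.8593, next y-line at t=3.2069; Δt_x=1.0353, Δt_y=3.8637
    x: enter (1,5) at t=0.8593
    x: enter (0,5) at t=1.8946 ← occupied
  → r_3 = 1.8946
beam 4: φ=135°, α=255°
  dir = (cos 255°, sin 255°) = (-0.2588, -0.9659); from cell (2,5)
  next x-line at t=3.2069, next y-line at t=0.1760; Δt_x=3.8637, Δt_y=1.0353
    y: enter (2,4) at t=0.1760
    y: enter (2,3) at t=1.2113
    y: enter (2,2) at t=2.2465 ← occupied
  → r_4 = 2.2465

ranges = [4.3171, 2.9298, 1.8946, 2.2465]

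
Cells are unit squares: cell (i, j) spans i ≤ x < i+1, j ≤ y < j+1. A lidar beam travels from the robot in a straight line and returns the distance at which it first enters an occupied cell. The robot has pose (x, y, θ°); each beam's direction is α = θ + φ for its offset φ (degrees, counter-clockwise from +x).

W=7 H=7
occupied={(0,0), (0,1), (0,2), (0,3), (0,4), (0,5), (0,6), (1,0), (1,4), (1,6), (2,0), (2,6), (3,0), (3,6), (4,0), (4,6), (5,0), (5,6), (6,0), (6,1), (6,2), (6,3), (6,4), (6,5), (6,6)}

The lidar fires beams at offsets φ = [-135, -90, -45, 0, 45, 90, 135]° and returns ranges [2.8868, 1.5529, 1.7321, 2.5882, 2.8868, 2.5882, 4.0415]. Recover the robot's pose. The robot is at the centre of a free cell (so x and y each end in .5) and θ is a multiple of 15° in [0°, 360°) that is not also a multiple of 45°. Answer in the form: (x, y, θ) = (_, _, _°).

The pose lattice has 24·16 = 384 candidates. Test each by forward raycasting.
  (1.5, 3.5, 210°): beam 1 = 0.5176 ≠ 2.8868 ✗
  (2.5, 2.5, 75°): beam 1 = 1.7321 ≠ 2.8868 ✗
  (4.5, 1.5, 330°): beam 1 = 1.9319 ≠ 2.8868 ✗
  …
  (4.5, 3.5, 75°): r_1=2.8868, r_2=1.5529, r_3=1.7321, r_4=2.5882, r_5=2.8868, r_6=2.5882, r_7=4.0415 — all match ✓
No second candidate reproduces the full scan.

(x, y, θ) = (4.5, 3.5, 75°)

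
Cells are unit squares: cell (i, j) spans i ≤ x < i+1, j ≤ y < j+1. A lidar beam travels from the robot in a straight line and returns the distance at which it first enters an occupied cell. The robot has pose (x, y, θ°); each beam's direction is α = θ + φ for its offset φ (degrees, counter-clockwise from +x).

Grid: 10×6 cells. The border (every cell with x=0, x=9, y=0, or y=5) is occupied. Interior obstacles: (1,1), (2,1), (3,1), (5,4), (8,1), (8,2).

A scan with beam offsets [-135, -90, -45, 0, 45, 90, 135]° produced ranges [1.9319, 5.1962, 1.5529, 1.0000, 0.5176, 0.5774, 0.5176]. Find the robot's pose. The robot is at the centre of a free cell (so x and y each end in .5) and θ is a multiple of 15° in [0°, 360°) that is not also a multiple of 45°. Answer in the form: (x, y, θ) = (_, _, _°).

The pose lattice has 26·16 = 416 candidates. Test each by forward raycasting.
  (3.5, 4.5, 150°): beam 1 = 1.5529 ≠ 1.9319 ✗
  (6.5, 4.5, 195°): beam 1 = 0.5774 ≠ 1.9319 ✗
  (2.5, 4.5, 75°): beam 1 = 2.8868 ≠ 1.9319 ✗
  (2.5, 2.5, 195°): beam 1 = 2.8868 ≠ 1.9319 ✗
  …
  (8.5, 4.5, 300°): r_1=1.9319, r_2=5.1962, r_3=1.5529, r_4=1.0000, r_5=0.5176, r_6=0.5774, r_7=0.5176 — all match ✓
No second candidate reproduces the full scan.

(x, y, θ) = (8.5, 4.5, 300°)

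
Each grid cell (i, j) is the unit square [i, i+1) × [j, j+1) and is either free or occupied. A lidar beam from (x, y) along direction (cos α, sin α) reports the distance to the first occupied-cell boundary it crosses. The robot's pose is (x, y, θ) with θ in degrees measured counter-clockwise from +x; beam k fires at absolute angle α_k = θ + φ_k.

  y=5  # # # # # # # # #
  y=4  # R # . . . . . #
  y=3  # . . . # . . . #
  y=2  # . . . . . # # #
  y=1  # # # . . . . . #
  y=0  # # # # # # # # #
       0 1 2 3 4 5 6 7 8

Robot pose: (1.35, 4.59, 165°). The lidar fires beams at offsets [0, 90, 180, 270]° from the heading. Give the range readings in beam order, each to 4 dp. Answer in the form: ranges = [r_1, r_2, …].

beam 1: φ=0°, α=165°
  dir = (cos 165°, sin 165°) = (-0.9659, 0.2588); from cell (1,4)
  next x-line at t=0.3623, next y-line at t=1.5841; Δt_x=1.0353, Δt_y=3.8637
    x: enter (0,4) at t=0.3623 ← occupied
  → r_1 = 0.3623
beam 2: φ=90°, α=255°
  dir = (cos 255°, sin 255°) = (-0.2588, -0.9659); from cell (1,4)
  next x-line at t=1.3523, next y-line at t=0.6108; Δt_x=3.8637, Δt_y=1.0353
    y: enter (1,3) at t=0.6108
    x: enter (0,3) at t=1.3523 ← occupied
  → r_2 = 1.3523
beam 3: φ=180°, α=345°
  dir = (cos 345°, sin 345°) = (0.9659, -0.2588); from cell (1,4)
  next x-line at t=0.6729, next y-line at t=2.2796; Δt_x=1.0353, Δt_y=3.8637
    x: enter (2,4) at t=0.6729 ← occupied
  → r_3 = 0.6729
beam 4: φ=270°, α=75°
  dir = (cos 75°, sin 75°) = (0.2588, 0.9659); from cell (1,4)
  next x-line at t=2.5114, next y-line at t=0.4245; Δt_x=3.8637, Δt_y=1.0353
    y: enter (1,5) at t=0.4245 ← occupied
  → r_4 = 0.4245

ranges = [0.3623, 1.3523, 0.6729, 0.4245]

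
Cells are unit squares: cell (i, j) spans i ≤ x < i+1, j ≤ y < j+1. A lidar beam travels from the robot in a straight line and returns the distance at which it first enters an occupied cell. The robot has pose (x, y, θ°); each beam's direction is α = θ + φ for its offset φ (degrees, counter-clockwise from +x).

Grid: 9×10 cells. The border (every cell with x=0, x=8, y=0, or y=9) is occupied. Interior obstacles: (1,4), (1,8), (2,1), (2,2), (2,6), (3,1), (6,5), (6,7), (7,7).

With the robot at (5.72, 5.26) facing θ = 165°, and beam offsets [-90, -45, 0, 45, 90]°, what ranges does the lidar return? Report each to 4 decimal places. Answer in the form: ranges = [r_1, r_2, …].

ranges = [1.8014, 4.3186, 2.8591, 5.4502, 4.4103]

beam 1: φ=-90°, α=75°
  direction (0.2588, 0.9659); cell (5,5); t to first gridline: x 1.0818, y 0.7661 (then +3.8637 / +1.0353)
    (5,6) via y @ 0.7661
    (6,6) via x @ 1.0818
    (6,7) via y @ 1.8014  # hit
  → r_1 = 1.8014
beam 2: φ=-45°, α=120°
  direction (-0.5000, 0.8660); cell (5,5); t to first gridline: x 1.4400, y 0.8545 (then +2.0000 / +1.1547)
    (5,6) via y @ 0.8545
    (4,6) via x @ 1.4400
    (4,7) via y @ 2.0092
    (4,8) via y @ 3.1639
    (3,8) via x @ 3.4400
    (3,9) via y @ 4.3186  # hit
  → r_2 = 4.3186
beam 3: φ=0°, α=165°
  direction (-0.9659, 0.2588); cell (5,5); t to first gridline: x 0.7454, y 2.8591 (then +1.0353 / +3.8637)
    (4,5) via x @ 0.7454
    (3,5) via x @ 1.7807
    (2,5) via x @ 2.8160
    (2,6) via y @ 2.8591  # hit
  → r_3 = 2.8591
beam 4: φ=45°, α=210°
  direction (-0.8660, -0.5000); cell (5,5); t to first gridline: x 0.8314, y 0.5200 (then +1.1547 / +2.0000)
    (5,4) via y @ 0.5200
    (4,4) via x @ 0.8314
    (3,4) via x @ 1.9861
    (3,3) via y @ 2.5200
    (2,3) via x @ 3.1408
    (1,3) via x @ 4.2955
    (1,2) via y @ 4.5200
    (0,2) via x @ 5.4502  # hit
  → r_4 = 5.4502
beam 5: φ=90°, α=255°
  direction (-0.2588, -0.9659); cell (5,5); t to first gridline: x 2.7819, y 0.2692 (then +3.8637 / +1.0353)
    (5,4) via y @ 0.2692
    (5,3) via y @ 1.3044
    (5,2) via y @ 2.3397
    (4,2) via x @ 2.7819
    (4,1) via y @ 3.3750
    (4,0) via y @ 4.4103  # hit
  → r_5 = 4.4103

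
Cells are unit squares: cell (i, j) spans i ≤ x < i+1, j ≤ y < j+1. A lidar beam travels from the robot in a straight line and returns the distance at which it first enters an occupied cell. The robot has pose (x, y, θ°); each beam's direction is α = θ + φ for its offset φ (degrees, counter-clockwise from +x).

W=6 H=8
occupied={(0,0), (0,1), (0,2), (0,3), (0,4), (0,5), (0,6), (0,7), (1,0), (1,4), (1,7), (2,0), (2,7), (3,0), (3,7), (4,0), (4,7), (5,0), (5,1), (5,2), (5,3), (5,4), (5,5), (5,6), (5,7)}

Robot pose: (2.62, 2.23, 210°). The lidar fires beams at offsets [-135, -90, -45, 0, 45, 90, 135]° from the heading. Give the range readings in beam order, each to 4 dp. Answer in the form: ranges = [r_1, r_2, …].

ranges = [4.9383, 2.0438, 1.6771, 1.8706, 1.2734, 1.4203, 2.4640]

beam 1: φ=-135°, α=75°
  dir = (cos 75°, sin 75°) = (0.2588, 0.9659); from cell (2,2)
  next x-line at t=1.4682, next y-line at t=0.7972; Δt_x=3.8637, Δt_y=1.0353
    y: enter (2,3) at t=0.7972
    x: enter (3,3) at t=1.4682
    y: enter (3,4) at t=1.8324
    y: enter (3,5) at t=2.8677
    y: enter (3,6) at t=3.9030
    y: enter (3,7) at t=4.9383 ← occupied
  → r_1 = 4.9383
beam 2: φ=-90°, α=120°
  dir = (cos 120°, sin 120°) = (-0.5000, 0.8660); from cell (2,2)
  next x-line at t=1.2400, next y-line at t=0.8891; Δt_x=2.0000, Δt_y=1.1547
    y: enter (2,3) at t=0.8891
    x: enter (1,3) at t=1.2400
    y: enter (1,4) at t=2.0438 ← occupied
  → r_2 = 2.0438
beam 3: φ=-45°, α=165°
  dir = (cos 165°, sin 165°) = (-0.9659, 0.2588); from cell (2,2)
  next x-line at t=0.6419, next y-line at t=2.9751; Δt_x=1.0353, Δt_y=3.8637
    x: enter (1,2) at t=0.6419
    x: enter (0,2) at t=1.6771 ← occupied
  → r_3 = 1.6771
beam 4: φ=0°, α=210°
  dir = (cos 210°, sin 210°) = (-0.8660, -0.5000); from cell (2,2)
  next x-line at t=0.7159, next y-line at t=0.4600; Δt_x=1.1547, Δt_y=2.0000
    y: enter (2,1) at t=0.4600
    x: enter (1,1) at t=0.7159
    x: enter (0,1) at t=1.8706 ← occupied
  → r_4 = 1.8706
beam 5: φ=45°, α=255°
  dir = (cos 255°, sin 255°) = (-0.2588, -0.9659); from cell (2,2)
  next x-line at t=2.3955, next y-line at t=0.2381; Δt_x=3.8637, Δt_y=1.0353
    y: enter (2,1) at t=0.2381
    y: enter (2,0) at t=1.2734 ← occupied
  → r_5 = 1.2734
beam 6: φ=90°, α=300°
  dir = (cos 300°, sin 300°) = (0.5000, -0.8660); from cell (2,2)
  next x-line at t=0.7600, next y-line at t=0.2656; Δt_x=2.0000, Δt_y=1.1547
    y: enter (2,1) at t=0.2656
    x: enter (3,1) at t=0.7600
    y: enter (3,0) at t=1.4203 ← occupied
  → r_6 = 1.4203
beam 7: φ=135°, α=345°
  dir = (cos 345°, sin 345°) = (0.9659, -0.2588); from cell (2,2)
  next x-line at t=0.3934, next y-line at t=0.8887; Δt_x=1.0353, Δt_y=3.8637
    x: enter (3,2) at t=0.3934
    y: enter (3,1) at t=0.8887
    x: enter (4,1) at t=1.4287
    x: enter (5,1) at t=2.4640 ← occupied
  → r_7 = 2.4640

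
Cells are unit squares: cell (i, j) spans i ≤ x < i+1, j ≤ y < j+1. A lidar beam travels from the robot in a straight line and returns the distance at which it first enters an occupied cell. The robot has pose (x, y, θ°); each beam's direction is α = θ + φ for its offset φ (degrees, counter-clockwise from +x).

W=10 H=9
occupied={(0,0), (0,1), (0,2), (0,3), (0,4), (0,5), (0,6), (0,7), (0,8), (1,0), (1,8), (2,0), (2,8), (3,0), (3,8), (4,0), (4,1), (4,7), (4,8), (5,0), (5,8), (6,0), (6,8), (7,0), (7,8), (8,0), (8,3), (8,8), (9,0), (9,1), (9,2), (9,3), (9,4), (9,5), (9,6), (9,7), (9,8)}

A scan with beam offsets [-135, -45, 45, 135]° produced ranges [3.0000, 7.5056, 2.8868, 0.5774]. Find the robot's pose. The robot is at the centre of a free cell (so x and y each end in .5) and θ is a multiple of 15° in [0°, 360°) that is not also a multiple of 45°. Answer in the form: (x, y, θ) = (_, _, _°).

(x, y, θ) = (7.5, 3.5, 195°)

The pose lattice has 53·16 = 848 candidates. Test each by forward raycasting.
  (7.5, 4.5, 150°): beam 1 = 1.5529 ≠ 3.0000 ✗
  (7.5, 3.5, 75°): beam 1 = 2.8868 ≠ 3.0000 ✗
  (7.5, 4.5, 195°): beam 2 = 7.0000 ≠ 7.5056 ✗
  (8.5, 5.5, 345°): beam 1 = 8.6603 ≠ 3.0000 ✗
  …
  (7.5, 3.5, 195°): r_1=3.0000, r_2=7.5056, r_3=2.8868, r_4=0.5774 — all match ✓
Only this pose fits every beam.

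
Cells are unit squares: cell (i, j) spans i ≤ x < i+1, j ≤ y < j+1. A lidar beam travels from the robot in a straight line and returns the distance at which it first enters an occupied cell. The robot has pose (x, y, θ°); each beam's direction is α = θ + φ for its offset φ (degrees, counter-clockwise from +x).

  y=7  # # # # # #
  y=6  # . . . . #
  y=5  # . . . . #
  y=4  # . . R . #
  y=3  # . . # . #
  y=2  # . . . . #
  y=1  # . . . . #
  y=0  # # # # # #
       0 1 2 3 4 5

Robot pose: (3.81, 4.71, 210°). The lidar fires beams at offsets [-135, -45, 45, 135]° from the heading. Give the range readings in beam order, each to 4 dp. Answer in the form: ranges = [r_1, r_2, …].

ranges = [2.3708, 2.9091, 0.7350, 1.2320]

beam 1: φ=-135°, α=75°
  dir = (cos 75°, sin 75°) = (0.2588, 0.9659); from cell (3,4)
  next x-line at t=0.7341, next y-line at t=0.3002; Δt_x=3.8637, Δt_y=1.0353
    y: enter (3,5) at t=0.3002
    x: enter (4,5) at t=0.7341
    y: enter (4,6) at t=1.3355
    y: enter (4,7) at t=2.3708 ← occupied
  → r_1 = 2.3708
beam 2: φ=-45°, α=165°
  dir = (cos 165°, sin 165°) = (-0.9659, 0.2588); from cell (3,4)
  next x-line at t=0.8386, next y-line at t=1.1205; Δt_x=1.0353, Δt_y=3.8637
    x: enter (2,4) at t=0.8386
    y: enter (2,5) at t=1.1205
    x: enter (1,5) at t=1.8738
    x: enter (0,5) at t=2.9091 ← occupied
  → r_2 = 2.9091
beam 3: φ=45°, α=255°
  dir = (cos 255°, sin 255°) = (-0.2588, -0.9659); from cell (3,4)
  next x-line at t=3.1296, next y-line at t=0.7350; Δt_x=3.8637, Δt_y=1.0353
    y: enter (3,3) at t=0.7350 ← occupied
  → r_3 = 0.7350
beam 4: φ=135°, α=345°
  dir = (cos 345°, sin 345°) = (0.9659, -0.2588); from cell (3,4)
  next x-line at t=0.1967, next y-line at t=2.7432; Δt_x=1.0353, Δt_y=3.8637
    x: enter (4,4) at t=0.1967
    x: enter (5,4) at t=1.2320 ← occupied
  → r_4 = 1.2320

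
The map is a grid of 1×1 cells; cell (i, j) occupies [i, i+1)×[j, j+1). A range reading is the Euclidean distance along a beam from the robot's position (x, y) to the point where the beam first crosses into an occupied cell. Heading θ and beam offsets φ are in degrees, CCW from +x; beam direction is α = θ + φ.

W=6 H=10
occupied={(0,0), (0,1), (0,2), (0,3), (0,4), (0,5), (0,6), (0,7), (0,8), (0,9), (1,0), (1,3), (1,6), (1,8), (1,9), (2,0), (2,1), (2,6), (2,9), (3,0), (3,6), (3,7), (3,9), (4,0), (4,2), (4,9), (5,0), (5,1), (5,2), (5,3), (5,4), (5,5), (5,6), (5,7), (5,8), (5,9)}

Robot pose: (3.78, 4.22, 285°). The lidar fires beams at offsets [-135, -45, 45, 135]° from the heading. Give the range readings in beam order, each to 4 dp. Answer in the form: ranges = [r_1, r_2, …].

ranges = [3.2101, 2.5634, 1.4087, 2.4400]

beam 1: φ=-135°, α=150°
  dir = (cos 150°, sin 150°) = (-0.8660, 0.5000); from cell (3,4)
  next x-line at t=0.9007, next y-line at t=1.5600; Δt_x=1.1547, Δt_y=2.0000
    x: enter (2,4) at t=0.9007
    y: enter (2,5) at t=1.5600
    x: enter (1,5) at t=2.0554
    x: enter (0,5) at t=3.2101 ← occupied
  → r_1 = 3.2101
beam 2: φ=-45°, α=240°
  dir = (cos 240°, sin 240°) = (-0.5000, -0.8660); from cell (3,4)
  next x-line at t=1.5600, next y-line at t=0.2540; Δt_x=2.0000, Δt_y=1.1547
    y: enter (3,3) at t=0.2540
    y: enter (3,2) at t=1.4087
    x: enter (2,2) at t=1.5600
    y: enter (2,1) at t=2.5634 ← occupied
  → r_2 = 2.5634
beam 3: φ=45°, α=330°
  dir = (cos 330°, sin 330°) = (0.8660, -0.5000); from cell (3,4)
  next x-line at t=0.2540, next y-line at t=0.4400; Δt_x=1.1547, Δt_y=2.0000
    x: enter (4,4) at t=0.2540
    y: enter (4,3) at t=0.4400
    x: enter (5,3) at t=1.4087 ← occupied
  → r_3 = 1.4087
beam 4: φ=135°, α=60°
  dir = (cos 60°, sin 60°) = (0.5000, 0.8660); from cell (3,4)
  next x-line at t=0.4400, next y-line at t=0.9007; Δt_x=2.0000, Δt_y=1.1547
    x: enter (4,4) at t=0.4400
    y: enter (4,5) at t=0.9007
    y: enter (4,6) at t=2.0554
    x: enter (5,6) at t=2.4400 ← occupied
  → r_4 = 2.4400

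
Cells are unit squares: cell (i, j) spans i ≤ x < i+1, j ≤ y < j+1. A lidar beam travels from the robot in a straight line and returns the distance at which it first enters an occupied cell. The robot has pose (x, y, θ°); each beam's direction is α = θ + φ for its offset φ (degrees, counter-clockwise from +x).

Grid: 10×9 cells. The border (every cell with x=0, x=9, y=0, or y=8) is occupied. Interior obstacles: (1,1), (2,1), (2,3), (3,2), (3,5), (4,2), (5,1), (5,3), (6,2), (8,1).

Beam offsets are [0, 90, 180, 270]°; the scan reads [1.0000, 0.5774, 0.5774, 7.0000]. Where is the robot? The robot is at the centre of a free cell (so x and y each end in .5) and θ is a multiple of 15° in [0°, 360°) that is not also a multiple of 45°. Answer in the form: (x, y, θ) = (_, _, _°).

(x, y, θ) = (8.5, 7.5, 300°)

Enumerate (i+0.5, j+0.5, θ) over the 46 free cells and 16 admissible headings. For each, cast all 4 beams and compare to the given ranges.
  (7.5, 6.5, 120°): beam 1 = 1.7321 ≠ 1.0000 ✗
  (8.5, 3.5, 30°): beam 1 = 0.5774 ≠ 1.0000 ✗
  (3.5, 1.5, 210°): beam 1 = 0.5774 ≠ 1.0000 ✗
  (7.5, 3.5, 15°): beam 1 = 1.5529 ≠ 1.0000 ✗
  …
  (8.5, 7.5, 300°): r_1=1.0000, r_2=0.5774, r_3=0.5774, r_4=7.0000 — all match ✓
No second candidate reproduces the full scan.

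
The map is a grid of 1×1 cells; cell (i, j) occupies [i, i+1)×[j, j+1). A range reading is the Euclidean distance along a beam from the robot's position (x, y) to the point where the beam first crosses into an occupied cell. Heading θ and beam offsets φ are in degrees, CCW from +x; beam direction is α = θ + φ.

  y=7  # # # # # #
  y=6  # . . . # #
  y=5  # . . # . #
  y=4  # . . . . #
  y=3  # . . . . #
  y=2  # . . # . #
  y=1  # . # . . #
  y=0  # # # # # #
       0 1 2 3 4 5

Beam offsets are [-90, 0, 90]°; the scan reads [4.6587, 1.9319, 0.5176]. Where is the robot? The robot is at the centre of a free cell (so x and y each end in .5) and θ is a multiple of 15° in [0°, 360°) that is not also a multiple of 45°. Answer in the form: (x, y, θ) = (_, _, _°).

(x, y, θ) = (1.5, 6.5, 15°)

Enumerate (i+0.5, j+0.5, θ) over the 20 free cells and 16 admissible headings. For each, cast all 3 beams and compare to the given ranges.
  (1.5, 6.5, 30°): beam 1 = 4.0415 ≠ 4.6587 ✗
  (1.5, 1.5, 120°): beam 1 = 0.5774 ≠ 4.6587 ✗
  (1.5, 1.5, 210°): beam 1 = 1.0000 ≠ 4.6587 ✗
  …
  (1.5, 6.5, 15°): r_1=4.6587, r_2=1.9319, r_3=0.5176 — all match ✓
Unique over the lattice → pose = (1.5, 6.5, 15°).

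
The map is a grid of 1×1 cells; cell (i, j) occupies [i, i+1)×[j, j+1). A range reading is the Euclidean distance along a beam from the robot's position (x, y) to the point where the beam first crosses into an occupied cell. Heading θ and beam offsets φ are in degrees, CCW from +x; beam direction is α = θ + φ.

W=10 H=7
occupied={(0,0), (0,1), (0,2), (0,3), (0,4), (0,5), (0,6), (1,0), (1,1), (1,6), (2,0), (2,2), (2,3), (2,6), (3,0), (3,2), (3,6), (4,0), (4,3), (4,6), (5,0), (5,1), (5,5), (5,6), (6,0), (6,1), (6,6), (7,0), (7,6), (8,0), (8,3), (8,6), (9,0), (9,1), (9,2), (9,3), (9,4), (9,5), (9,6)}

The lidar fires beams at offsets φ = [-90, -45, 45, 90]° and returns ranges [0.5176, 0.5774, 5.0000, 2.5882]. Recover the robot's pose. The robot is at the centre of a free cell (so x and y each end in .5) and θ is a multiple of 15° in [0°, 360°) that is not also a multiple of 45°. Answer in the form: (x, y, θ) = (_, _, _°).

Enumerate (i+0.5, j+0.5, θ) over the 31 free cells and 16 admissible headings. For each, cast all 4 beams and compare to the given ranges.
  (8.5, 1.5, 195°): beam 1 = 1.5529 ≠ 0.5176 ✗
  (8.5, 2.5, 300°): beam 1 = 1.7321 ≠ 0.5176 ✗
  (6.5, 4.5, 300°): beam 1 = 1.7321 ≠ 0.5176 ✗
  …
  (6.5, 5.5, 255°): r_1=0.5176, r_2=0.5774, r_3=5.0000, r_4=2.5882 — all match ✓
Only this pose fits every beam.

(x, y, θ) = (6.5, 5.5, 255°)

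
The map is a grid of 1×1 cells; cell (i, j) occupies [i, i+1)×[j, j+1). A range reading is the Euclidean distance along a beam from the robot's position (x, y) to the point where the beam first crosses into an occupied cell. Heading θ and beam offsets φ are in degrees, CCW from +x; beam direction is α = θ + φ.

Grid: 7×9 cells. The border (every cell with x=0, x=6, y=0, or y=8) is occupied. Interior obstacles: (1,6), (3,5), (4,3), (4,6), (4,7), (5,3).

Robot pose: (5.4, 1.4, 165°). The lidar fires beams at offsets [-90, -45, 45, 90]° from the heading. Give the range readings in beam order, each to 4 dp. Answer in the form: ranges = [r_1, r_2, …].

beam 1: φ=-90°, α=75°
  cosα=0.2588 sinα=0.9659 | (5,1) | tMaxX 2.3182 tMaxY 0.6212 | tΔX 3.8637 tΔY 1.0353
    t=0.6212 [y] (5,2)
    t=1.6564 [y] (5,3) — stop
  → r_1 = 1.6564
beam 2: φ=-45°, α=120°
  cosα=-0.5000 sinα=0.8660 | (5,1) | tMaxX 0.8000 tMaxY 0.6928 | tΔX 2.0000 tΔY 1.1547
    t=0.6928 [y] (5,2)
    t=0.8000 [x] (4,2)
    t=1.8475 [y] (4,3) — stop
  → r_2 = 1.8475
beam 3: φ=45°, α=210°
  cosα=-0.8660 sinα=-0.5000 | (5,1) | tMaxX 0.4619 tMaxY 0.8000 | tΔX 1.1547 tΔY 2.0000
    t=0.4619 [x] (4,1)
    t=0.8000 [y] (4,0) — stop
  → r_3 = 0.8000
beam 4: φ=90°, α=255°
  cosα=-0.2588 sinα=-0.9659 | (5,1) | tMaxX 1.5455 tMaxY 0.4141 | tΔX 3.8637 tΔY 1.0353
    t=0.4141 [y] (5,0) — stop
  → r_4 = 0.4141

ranges = [1.6564, 1.8475, 0.8000, 0.4141]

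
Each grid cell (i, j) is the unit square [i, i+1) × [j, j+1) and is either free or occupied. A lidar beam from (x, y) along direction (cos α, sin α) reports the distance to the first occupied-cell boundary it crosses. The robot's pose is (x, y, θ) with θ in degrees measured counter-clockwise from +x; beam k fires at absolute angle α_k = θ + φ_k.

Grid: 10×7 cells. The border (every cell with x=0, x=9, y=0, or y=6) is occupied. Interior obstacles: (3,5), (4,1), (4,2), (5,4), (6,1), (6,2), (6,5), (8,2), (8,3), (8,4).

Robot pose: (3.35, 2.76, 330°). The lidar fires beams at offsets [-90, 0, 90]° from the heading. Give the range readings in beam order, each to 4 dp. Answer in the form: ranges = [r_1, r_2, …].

ranges = [2.0323, 0.7506, 3.7412]

beam 1: φ=-90°, α=240°
  direction (-0.5000, -0.8660); cell (3,2); t to first gridline: x 0.7000, y 0.8776 (then +2.0000 / +1.1547)
    (2,2) via x @ 0.7000
    (2,1) via y @ 0.8776
    (2,0) via y @ 2.0323  # hit
  → r_1 = 2.0323
beam 2: φ=0°, α=330°
  direction (0.8660, -0.5000); cell (3,2); t to first gridline: x 0.7506, y 1.5200 (then +1.1547 / +2.0000)
    (4,2) via x @ 0.7506  # hit
  → r_2 = 0.7506
beam 3: φ=90°, α=60°
  direction (0.5000, 0.8660); cell (3,2); t to first gridline: x 1.3000, y 0.2771 (then +2.0000 / +1.1547)
    (3,3) via y @ 0.2771
    (4,3) via x @ 1.3000
    (4,4) via y @ 1.4318
    (4,5) via y @ 2.5865
    (5,5) via x @ 3.3000
    (5,6) via y @ 3.7412  # hit
  → r_3 = 3.7412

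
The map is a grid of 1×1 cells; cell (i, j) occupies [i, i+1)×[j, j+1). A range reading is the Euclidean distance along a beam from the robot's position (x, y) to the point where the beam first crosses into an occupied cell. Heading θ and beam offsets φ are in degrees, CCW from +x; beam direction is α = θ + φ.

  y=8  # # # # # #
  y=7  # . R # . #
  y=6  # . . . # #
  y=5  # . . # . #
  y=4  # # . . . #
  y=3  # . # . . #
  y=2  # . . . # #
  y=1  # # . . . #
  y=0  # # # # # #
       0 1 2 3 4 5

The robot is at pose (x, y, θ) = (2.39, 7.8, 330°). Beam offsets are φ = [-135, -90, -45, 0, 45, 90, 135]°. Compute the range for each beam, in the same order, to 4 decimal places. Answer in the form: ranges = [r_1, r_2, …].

beam 1: φ=-135°, α=195°
  direction (-0.9659, -0.2588); cell (2,7); t to first gridline: x 0.4038, y 3.0910 (then +1.0353 / +3.8637)
    (1,7) via x @ 0.4038
    (0,7) via x @ 1.4390  # hit
  → r_1 = 1.4390
beam 2: φ=-90°, α=240°
  direction (-0.5000, -0.8660); cell (2,7); t to first gridline: x 0.7800, y 0.9238 (then +2.0000 / +1.1547)
    (1,7) via x @ 0.7800
    (1,6) via y @ 0.9238
    (1,5) via y @ 2.0785
    (0,5) via x @ 2.7800  # hit
  → r_2 = 2.7800
beam 3: φ=-45°, α=285°
  direction (0.2588, -0.9659); cell (2,7); t to first gridline: x 2.3569, y 0.8282 (then +3.8637 / +1.0353)
    (2,6) via y @ 0.8282
    (2,5) via y @ 1.8635
    (3,5) via x @ 2.3569  # hit
  → r_3 = 2.3569
beam 4: φ=0°, α=330°
  direction (0.8660, -0.5000); cell (2,7); t to first gridline: x 0.7044, y 1.6000 (then +1.1547 / +2.0000)
    (3,7) via x @ 0.7044  # hit
  → r_4 = 0.7044
beam 5: φ=45°, α=15°
  direction (0.9659, 0.2588); cell (2,7); t to first gridline: x 0.6315, y 0.7727 (then +1.0353 / +3.8637)
    (3,7) via x @ 0.6315  # hit
  → r_5 = 0.6315
beam 6: φ=90°, α=60°
  direction (0.5000, 0.8660); cell (2,7); t to first gridline: x 1.2200, y 0.2309 (then +2.0000 / +1.1547)
    (2,8) via y @ 0.2309  # hit
  → r_6 = 0.2309
beam 7: φ=135°, α=105°
  direction (-0.2588, 0.9659); cell (2,7); t to first gridline: x 1.5068, y 0.2071 (then +3.8637 / +1.0353)
    (2,8) via y @ 0.2071  # hit
  → r_7 = 0.2071

ranges = [1.4390, 2.7800, 2.3569, 0.7044, 0.6315, 0.2309, 0.2071]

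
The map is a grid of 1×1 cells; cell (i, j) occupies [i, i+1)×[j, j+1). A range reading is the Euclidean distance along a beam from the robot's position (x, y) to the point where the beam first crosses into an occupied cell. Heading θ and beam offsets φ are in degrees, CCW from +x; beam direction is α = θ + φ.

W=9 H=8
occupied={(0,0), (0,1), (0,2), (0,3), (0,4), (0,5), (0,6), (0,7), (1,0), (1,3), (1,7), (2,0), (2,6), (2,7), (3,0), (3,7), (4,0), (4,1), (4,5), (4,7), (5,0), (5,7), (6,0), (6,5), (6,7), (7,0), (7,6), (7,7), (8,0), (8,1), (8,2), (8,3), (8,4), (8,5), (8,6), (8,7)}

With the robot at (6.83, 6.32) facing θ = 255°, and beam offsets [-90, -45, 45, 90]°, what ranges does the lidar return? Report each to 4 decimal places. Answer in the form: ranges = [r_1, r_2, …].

beam 1: φ=-90°, α=165°
  dir = (cos 165°, sin 165°) = (-0.9659, 0.2588); from cell (6,6)
  next x-line at t=0.8593, next y-line at t=2.6273; Δt_x=1.0353, Δt_y=3.8637
    x: enter (5,6) at t=0.8593
    x: enter (4,6) at t=1.8946
    y: enter (4,7) at t=2.6273 ← occupied
  → r_1 = 2.6273
beam 2: φ=-45°, α=210°
  dir = (cos 210°, sin 210°) = (-0.8660, -0.5000); from cell (6,6)
  next x-line at t=0.9584, next y-line at t=0.6400; Δt_x=1.1547, Δt_y=2.0000
    y: enter (6,5) at t=0.6400 ← occupied
  → r_2 = 0.6400
beam 3: φ=45°, α=300°
  dir = (cos 300°, sin 300°) = (0.5000, -0.8660); from cell (6,6)
  next x-line at t=0.3400, next y-line at t=0.3695; Δt_x=2.0000, Δt_y=1.1547
    x: enter (7,6) at t=0.3400 ← occupied
  → r_3 = 0.3400
beam 4: φ=90°, α=345°
  dir = (cos 345°, sin 345°) = (0.9659, -0.2588); from cell (6,6)
  next x-line at t=0.1760, next y-line at t=1.2364; Δt_x=1.0353, Δt_y=3.8637
    x: enter (7,6) at t=0.1760 ← occupied
  → r_4 = 0.1760

ranges = [2.6273, 0.6400, 0.3400, 0.1760]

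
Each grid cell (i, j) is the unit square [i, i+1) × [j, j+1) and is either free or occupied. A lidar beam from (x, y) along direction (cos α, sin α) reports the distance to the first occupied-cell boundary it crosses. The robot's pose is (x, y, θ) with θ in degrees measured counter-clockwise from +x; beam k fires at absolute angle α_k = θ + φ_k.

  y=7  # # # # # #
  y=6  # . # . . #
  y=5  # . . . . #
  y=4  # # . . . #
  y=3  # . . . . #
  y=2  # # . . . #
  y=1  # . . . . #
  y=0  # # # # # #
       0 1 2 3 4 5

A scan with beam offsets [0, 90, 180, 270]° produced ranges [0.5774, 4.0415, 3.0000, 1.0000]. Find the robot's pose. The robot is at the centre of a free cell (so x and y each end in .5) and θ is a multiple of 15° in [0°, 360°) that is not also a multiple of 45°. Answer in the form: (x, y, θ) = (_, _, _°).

(x, y, θ) = (4.5, 2.5, 30°)

Enumerate (i+0.5, j+0.5, θ) over the 21 free cells and 16 admissible headings. For each, cast all 4 beams and compare to the given ranges.
  (3.5, 4.5, 345°): beam 1 = 1.5529 ≠ 0.5774 ✗
  (2.5, 4.5, 285°): beam 1 = 3.6235 ≠ 0.5774 ✗
  (3.5, 4.5, 210°): beam 1 = 2.8868 ≠ 0.5774 ✗
  (1.5, 1.5, 210°): beam 2 = 0.5774 ≠ 4.0415 ✗
  …
  (4.5, 2.5, 30°): r_1=0.5774, r_2=4.0415, r_3=3.0000, r_4=1.0000 — all match ✓
Only this pose fits every beam.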